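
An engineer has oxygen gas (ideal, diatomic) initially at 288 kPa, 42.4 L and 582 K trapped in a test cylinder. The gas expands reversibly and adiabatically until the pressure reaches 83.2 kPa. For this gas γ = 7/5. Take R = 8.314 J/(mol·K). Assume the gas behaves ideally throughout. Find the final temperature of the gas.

408 K

Adiabatic: T₂/T₁ = (P₂/P₁)^((γ−1)/γ) ⇒ T₂ = 582×(0.289)^0.286 = 408 K; V₂ = 103 L.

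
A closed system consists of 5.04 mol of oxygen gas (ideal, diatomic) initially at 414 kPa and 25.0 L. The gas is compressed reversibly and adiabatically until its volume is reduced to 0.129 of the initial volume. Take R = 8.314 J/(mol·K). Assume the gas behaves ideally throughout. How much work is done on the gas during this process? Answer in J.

32800 J

T₁ = P₁V₁/(nR) = 414×25.0/(5.04×8.314) = 247 K.
Adiabatic: TV^(γ−1) = const ⇒ T₂ = 247×(7.75)^0.400 = 560 K; PV^γ = const ⇒ P₂ = 7280 kPa.
ΔU = nCvΔT = 5.04×20.8×(560−247) = 32800 J.
Q = 0 for an adiabatic process, so W = −ΔU = -32800 J.
Work done on the gas = −W_by = 32800 J.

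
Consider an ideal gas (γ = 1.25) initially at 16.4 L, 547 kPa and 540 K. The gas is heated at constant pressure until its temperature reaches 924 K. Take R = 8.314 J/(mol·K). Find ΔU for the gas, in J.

25500 J

n = P₁V₁/(RT₁) = 547×16.4/(8.314×540) = 2.00 mol.
Isobaric: P stays 547 kPa; V/T = const ⇒ T₂ = 924 K, V₂ = 28.1 L.
For an ideal gas ΔU = nCvΔT with Cv = R/(γ−1) = 33.3 J/(mol·K).
ΔU = 2.00×33.3×(924−540) = 25500 J.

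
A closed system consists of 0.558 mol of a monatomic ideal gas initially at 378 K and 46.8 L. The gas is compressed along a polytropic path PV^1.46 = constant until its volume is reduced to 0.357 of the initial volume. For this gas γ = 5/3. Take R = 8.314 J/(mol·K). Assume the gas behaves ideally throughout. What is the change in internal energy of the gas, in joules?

P₁ = nRT₁/V₁ = 0.558×8.314×378/46.8 = 37.5 kPa.
Polytropic n=1.46: T₂ = T₁(V₁/V₂)^(n−1) = 378×(2.80)^0.46 = 607 K; P₂ = P₁(V₁/V₂)^n = 169 kPa.
For an ideal gas ΔU = nCvΔT with Cv = (3/2)R = 12.5 J/(mol·K).
ΔU = 0.558×12.5×(607−378) = 1590 J.

1590 J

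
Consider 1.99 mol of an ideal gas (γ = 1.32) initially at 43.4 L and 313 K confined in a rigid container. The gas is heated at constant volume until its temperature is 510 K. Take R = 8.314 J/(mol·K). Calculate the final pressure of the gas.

194 kPa

P₁ = nRT₁/V₁ = 1.99×8.314×313/43.4 = 119 kPa.
Isochoric: V stays 43.4 L; P/T = const ⇒ T₂ = 510 K, P₂ = 194 kPa.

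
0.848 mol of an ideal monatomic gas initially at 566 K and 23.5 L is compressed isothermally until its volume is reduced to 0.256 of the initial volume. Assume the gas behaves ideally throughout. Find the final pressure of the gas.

663 kPa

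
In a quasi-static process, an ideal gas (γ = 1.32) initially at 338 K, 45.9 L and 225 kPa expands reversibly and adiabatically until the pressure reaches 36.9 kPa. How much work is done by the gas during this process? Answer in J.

11500 J

n = P₁V₁/(RT₁) = 225×45.9/(8.314×338) = 3.68 mol.
Adiabatic: T₂/T₁ = (P₂/P₁)^((γ−1)/γ) ⇒ T₂ = 338×(0.164)^0.242 = 218 K; V₂ = 181 L.
ΔU = nCvΔT = 3.68×26.0×(218−338) = -11500 J.
Q = 0 for an adiabatic process, so W = −ΔU = 11500 J.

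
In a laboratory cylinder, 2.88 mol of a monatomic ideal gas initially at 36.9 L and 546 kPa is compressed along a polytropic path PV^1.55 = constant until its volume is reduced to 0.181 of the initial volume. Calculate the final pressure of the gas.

T₁ = P₁V₁/(nR) = 546×36.9/(2.88×8.314) = 841 K.
Polytropic n=1.55: T₂ = T₁(V₁/V₂)^(n−1) = 841×(5.52)^0.55 = 2150 K; P₂ = P₁(V₁/V₂)^n = 7720 kPa.

7720 kPa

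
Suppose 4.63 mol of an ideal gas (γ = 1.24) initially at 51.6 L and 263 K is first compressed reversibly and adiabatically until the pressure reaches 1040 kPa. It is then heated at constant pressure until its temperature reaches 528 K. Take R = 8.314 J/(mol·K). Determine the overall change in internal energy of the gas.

42500 J

P₁ = nRT₁/V₁ = 4.63×8.314×263/51.6 = 196 kPa.
Step 1 — Adiabatic: T₂/T₁ = (P₂/P₁)^((γ−1)/γ) ⇒ T₂ = 263×(5.30)^0.194 = 363 K; V₂ = 13.4 L.
ΔU = nCvΔT = 4.63×34.6×(363−263) = 16100 J.
Q = 0 for an adiabatic process, so W = −ΔU = -16100 J.
State after step 1: P = 1040 kPa, V = 13.4 L, T = 363 K.
Step 2 — Isobaric: P stays 1040 kPa; V/T = const ⇒ T₂ = 528 K, V₂ = 19.5 L.
W = PΔV = 1040×(19.5−13.4) kPa·L = 6340 J.
ΔU = nCvΔT = 4.63×34.6×(528−363) = 26400 J.
Q = ΔU + W = nCpΔT = 32800 J.
Net over both steps: W = -9730 J, Q = 32800 J, ΔU = 42500 J.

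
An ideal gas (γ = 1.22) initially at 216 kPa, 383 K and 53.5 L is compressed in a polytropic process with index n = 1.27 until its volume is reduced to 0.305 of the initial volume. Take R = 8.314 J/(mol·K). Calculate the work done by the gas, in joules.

n = P₁V₁/(RT₁) = 216×53.5/(8.314×383) = 3.63 mol.
Polytropic n=1.27: T₂ = T₁(V₁/V₂)^(n−1) = 383×(3.28)^0.27 = 528 K; P₂ = P₁(V₁/V₂)^n = 976 kPa.
W = (P₁V₁−P₂V₂)/(n−1) = (216×53.5−976×16.3)/0.27 = -16200 J.

-16200 J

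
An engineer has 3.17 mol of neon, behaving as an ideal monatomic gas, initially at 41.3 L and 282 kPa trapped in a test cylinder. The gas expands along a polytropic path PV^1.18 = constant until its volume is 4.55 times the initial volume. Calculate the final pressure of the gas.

47.2 kPa

T₁ = P₁V₁/(nR) = 282×41.3/(3.17×8.314) = 442 K.
Polytropic n=1.18: T₂ = T₁(V₁/V₂)^(n−1) = 442×(0.220)^0.18 = 336 K; P₂ = P₁(V₁/V₂)^n = 47.2 kPa.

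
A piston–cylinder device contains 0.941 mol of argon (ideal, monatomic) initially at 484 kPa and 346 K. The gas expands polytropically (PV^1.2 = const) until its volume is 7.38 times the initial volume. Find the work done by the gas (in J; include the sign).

4460 J

V₁ = nRT₁/P₁ = 0.941×8.314×346/484 = 5.59 L.
Polytropic n=1.2: T₂ = T₁(V₁/V₂)^(n−1) = 346×(0.136)^0.20 = 232 K; P₂ = P₁(V₁/V₂)^n = 44.0 kPa.
W = (P₁V₁−P₂V₂)/(n−1) = (484×5.59−44.0×41.3)/0.20 = 4460 J.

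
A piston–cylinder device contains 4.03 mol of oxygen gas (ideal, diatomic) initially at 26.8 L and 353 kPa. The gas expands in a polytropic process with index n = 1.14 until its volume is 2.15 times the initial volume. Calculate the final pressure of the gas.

148 kPa

T₁ = P₁V₁/(nR) = 353×26.8/(4.03×8.314) = 282 K.
Polytropic n=1.14: T₂ = T₁(V₁/V₂)^(n−1) = 282×(0.465)^0.14 = 254 K; P₂ = P₁(V₁/V₂)^n = 148 kPa.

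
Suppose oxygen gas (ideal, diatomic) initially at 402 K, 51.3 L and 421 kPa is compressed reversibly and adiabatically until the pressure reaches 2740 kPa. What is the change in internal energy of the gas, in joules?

38200 J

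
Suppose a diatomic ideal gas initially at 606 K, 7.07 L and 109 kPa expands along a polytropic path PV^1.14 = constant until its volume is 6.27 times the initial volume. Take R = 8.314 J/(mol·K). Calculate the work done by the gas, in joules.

n = P₁V₁/(RT₁) = 109×7.07/(8.314×606) = 0.153 mol.
Polytropic n=1.14: T₂ = T₁(V₁/V₂)^(n−1) = 606×(0.159)^0.14 = 469 K; P₂ = P₁(V₁/V₂)^n = 13.4 kPa.
W = (P₁V₁−P₂V₂)/(n−1) = (109×7.07−13.4×44.3)/0.14 = 1250 J.

1250 J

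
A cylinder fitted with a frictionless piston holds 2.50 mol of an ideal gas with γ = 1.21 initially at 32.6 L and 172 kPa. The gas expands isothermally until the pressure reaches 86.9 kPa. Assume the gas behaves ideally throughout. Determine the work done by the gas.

T₁ = P₁V₁/(nR) = 172×32.6/(2.50×8.314) = 270 K.
Isothermal: T stays 270 K; PV = const ⇒ V₂ = 64.5 L, P₂ = 86.9 kPa.
W = nRT ln(V₂/V₁) = 2.50×8.314×270×ln(1.98) = 3830 J.

3830 J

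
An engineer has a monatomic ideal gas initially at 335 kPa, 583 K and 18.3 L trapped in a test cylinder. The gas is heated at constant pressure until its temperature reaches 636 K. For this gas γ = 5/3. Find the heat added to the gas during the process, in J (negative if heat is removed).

n = P₁V₁/(RT₁) = 335×18.3/(8.314×583) = 1.26 mol.
Isobaric: P stays 335 kPa; V/T = const ⇒ T₂ = 636 K, V₂ = 20.0 L.
W = PΔV = 335×(20.0−18.3) kPa·L = 557 J.
ΔU = nCvΔT = 1.26×12.5×(636−583) = 836 J.
Q = ΔU + W = nCpΔT = 1390 J.

1390 J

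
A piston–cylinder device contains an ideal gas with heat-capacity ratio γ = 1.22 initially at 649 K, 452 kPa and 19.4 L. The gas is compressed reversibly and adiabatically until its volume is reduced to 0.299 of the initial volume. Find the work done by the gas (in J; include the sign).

-12100 J

n = P₁V₁/(RT₁) = 452×19.4/(8.314×649) = 1.63 mol.
Adiabatic: TV^(γ−1) = const ⇒ T₂ = 649×(3.34)^0.220 = 846 K; PV^γ = const ⇒ P₂ = 1970 kPa.
ΔU = nCvΔT = 1.63×37.8×(846−649) = 12100 J.
Q = 0 for an adiabatic process, so W = −ΔU = -12100 J.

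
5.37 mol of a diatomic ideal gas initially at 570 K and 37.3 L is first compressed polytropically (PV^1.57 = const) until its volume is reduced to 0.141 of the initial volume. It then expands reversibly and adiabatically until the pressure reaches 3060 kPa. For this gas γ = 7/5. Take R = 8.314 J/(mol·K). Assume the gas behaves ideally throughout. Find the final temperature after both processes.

1110 K

P₁ = nRT₁/V₁ = 5.37×8.314×570/37.3 = 682 kPa.
Step 1 — Polytropic n=1.57: T₂ = T₁(V₁/V₂)^(n−1) = 570×(7.09)^0.57 = 1740 K; P₂ = P₁(V₁/V₂)^n = 14800 kPa.
W = (P₁V₁−P₂V₂)/(n−1) = (682×37.3−14800×5.26)/0.57 = -91700 J.
ΔU = nCvΔT = 5.37×20.8×(1740−570) = 131000 J.
Q = ΔU + W = 39000 J.
State after step 1: P = 14800 kPa, V = 5.26 L, T = 1740 K.
Step 2 — Adiabatic: T₂/T₁ = (P₂/P₁)^((γ−1)/γ) ⇒ T₂ = 1740×(0.207)^0.286 = 1110 K; V₂ = 16.2 L.
ΔU = nCvΔT = 5.37×20.8×(1110−1740) = -70400 J.
Q = 0 for an adiabatic process, so W = −ΔU = 70400 J.
Net over both steps: W = -21300 J, Q = 39000 J, ΔU = 60300 J.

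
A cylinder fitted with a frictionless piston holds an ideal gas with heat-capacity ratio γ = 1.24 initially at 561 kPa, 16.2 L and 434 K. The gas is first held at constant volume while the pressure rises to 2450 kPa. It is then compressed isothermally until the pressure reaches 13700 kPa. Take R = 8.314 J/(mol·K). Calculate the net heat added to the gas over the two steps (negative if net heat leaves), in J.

59200 J

n = P₁V₁/(RT₁) = 561×16.2/(8.314×434) = 2.52 mol.
Step 1 — Isochoric: V stays 16.2 L; P/T = const ⇒ T₂ = 1900 K, P₂ = 2450 kPa.
W = 0 (no volume change).
ΔU = nCvΔT = 2.52×34.6×(1900−434) = 128000 J.
Q = ΔU = 128000 J.
State after step 1: P = 2450 kPa, V = 16.2 L, T = 1900 K.
Step 2 — Isothermal: T stays 1900 K; PV = const ⇒ V₂ = 2.90 L, P₂ = 13700 kPa.
ΔU = 0 (ideal gas, T constant).
W = nRT ln(V₂/V₁) = 2.52×8.314×1900×ln(0.179) = -68300 J.
Q = ΔU + W = -68300 J.
Net over both steps: W = -68300 J, Q = 59200 J, ΔU = 128000 J.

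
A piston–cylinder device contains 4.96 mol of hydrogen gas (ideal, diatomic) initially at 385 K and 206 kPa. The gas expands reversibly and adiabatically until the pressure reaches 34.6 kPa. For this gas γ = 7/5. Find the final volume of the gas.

V₁ = nRT₁/P₁ = 4.96×8.314×385/206 = 77.1 L.
Adiabatic: T₂/T₁ = (P₂/P₁)^((γ−1)/γ) ⇒ T₂ = 385×(0.168)^0.286 = 231 K; V₂ = 276 L.

276 L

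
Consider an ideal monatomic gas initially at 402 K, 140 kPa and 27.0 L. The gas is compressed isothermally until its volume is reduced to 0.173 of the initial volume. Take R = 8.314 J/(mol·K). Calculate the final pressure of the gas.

809 kPa

Isothermal: T stays 402 K; PV = const ⇒ V₂ = 4.67 L, P₂ = 809 kPa.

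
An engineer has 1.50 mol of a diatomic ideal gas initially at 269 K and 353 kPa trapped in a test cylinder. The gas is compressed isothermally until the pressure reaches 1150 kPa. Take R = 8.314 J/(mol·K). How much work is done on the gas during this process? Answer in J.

3960 J

V₁ = nRT₁/P₁ = 1.50×8.314×269/353 = 9.50 L.
Isothermal: T stays 269 K; PV = const ⇒ V₂ = 2.92 L, P₂ = 1150 kPa.
W = nRT ln(V₂/V₁) = 1.50×8.314×269×ln(0.307) = -3960 J.
Work done on the gas = −W_by = 3960 J.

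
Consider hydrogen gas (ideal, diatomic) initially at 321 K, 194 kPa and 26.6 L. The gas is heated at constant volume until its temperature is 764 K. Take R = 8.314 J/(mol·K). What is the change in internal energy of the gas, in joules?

n = P₁V₁/(RT₁) = 194×26.6/(8.314×321) = 1.93 mol.
Isochoric: V stays 26.6 L; P/T = const ⇒ T₂ = 764 K, P₂ = 462 kPa.
For an ideal gas ΔU = nCvΔT with Cv = (5/2)R = 20.8 J/(mol·K).
ΔU = 1.93×20.8×(764−321) = 17800 J.

17800 J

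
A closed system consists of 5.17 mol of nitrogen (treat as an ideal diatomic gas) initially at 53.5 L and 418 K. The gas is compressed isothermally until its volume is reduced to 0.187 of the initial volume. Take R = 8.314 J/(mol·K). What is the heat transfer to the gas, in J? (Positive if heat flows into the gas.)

-30100 J

P₁ = nRT₁/V₁ = 5.17×8.314×418/53.5 = 336 kPa.
Isothermal: T stays 418 K; PV = const ⇒ V₂ = 10.0 L, P₂ = 1800 kPa.
ΔU = 0 (ideal gas, T constant).
W = nRT ln(V₂/V₁) = 5.17×8.314×418×ln(0.187) = -30100 J.
Q = ΔU + W = -30100 J.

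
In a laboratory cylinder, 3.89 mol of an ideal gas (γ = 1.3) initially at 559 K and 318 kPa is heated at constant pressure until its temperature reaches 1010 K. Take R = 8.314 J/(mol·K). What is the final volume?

103 L

V₁ = nRT₁/P₁ = 3.89×8.314×559/318 = 56.9 L.
Isobaric: P stays 318 kPa; V/T = const ⇒ T₂ = 1010 K, V₂ = 103 L.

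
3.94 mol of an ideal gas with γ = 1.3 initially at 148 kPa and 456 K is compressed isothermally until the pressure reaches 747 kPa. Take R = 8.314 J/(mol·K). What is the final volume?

V₁ = nRT₁/P₁ = 3.94×8.314×456/148 = 101 L.
Isothermal: T stays 456 K; PV = const ⇒ V₂ = 20.0 L, P₂ = 747 kPa.

20.0 L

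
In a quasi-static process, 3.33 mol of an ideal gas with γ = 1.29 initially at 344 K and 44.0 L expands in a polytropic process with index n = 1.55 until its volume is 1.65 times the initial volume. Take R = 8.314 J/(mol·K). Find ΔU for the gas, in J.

-7910 J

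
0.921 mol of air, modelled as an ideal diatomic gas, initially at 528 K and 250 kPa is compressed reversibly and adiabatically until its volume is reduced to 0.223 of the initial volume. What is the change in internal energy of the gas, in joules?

V₁ = nRT₁/P₁ = 0.921×8.314×528/250 = 16.2 L.
Adiabatic: TV^(γ−1) = const ⇒ T₂ = 528×(4.48)^0.400 = 962 K; PV^γ = const ⇒ P₂ = 2040 kPa.
For an ideal gas ΔU = nCvΔT with Cv = (5/2)R = 20.8 J/(mol·K).
ΔU = 0.921×20.8×(962−528) = 8310 J.

8310 J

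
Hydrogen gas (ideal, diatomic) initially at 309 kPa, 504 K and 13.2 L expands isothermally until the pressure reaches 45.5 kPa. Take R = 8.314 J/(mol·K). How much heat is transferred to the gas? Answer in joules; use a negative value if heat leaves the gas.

7810 J

n = P₁V₁/(RT₁) = 309×13.2/(8.314×504) = 0.973 mol.
Isothermal: T stays 504 K; PV = const ⇒ V₂ = 89.6 L, P₂ = 45.5 kPa.
ΔU = 0 (ideal gas, T constant).
W = nRT ln(V₂/V₁) = 0.973×8.314×504×ln(6.79) = 7810 J.
Q = ΔU + W = 7810 J.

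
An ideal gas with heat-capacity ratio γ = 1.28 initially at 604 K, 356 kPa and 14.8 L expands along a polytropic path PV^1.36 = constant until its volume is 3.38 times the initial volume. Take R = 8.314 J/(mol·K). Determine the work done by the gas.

n = P₁V₁/(RT₁) = 356×14.8/(8.314×604) = 1.05 mol.
Polytropic n=1.36: T₂ = T₁(V₁/V₂)^(n−1) = 604×(0.296)^0.36 = 390 K; P₂ = P₁(V₁/V₂)^n = 67.9 kPa.
W = (P₁V₁−P₂V₂)/(n−1) = (356×14.8−67.9×50.0)/0.36 = 5190 J.

5190 J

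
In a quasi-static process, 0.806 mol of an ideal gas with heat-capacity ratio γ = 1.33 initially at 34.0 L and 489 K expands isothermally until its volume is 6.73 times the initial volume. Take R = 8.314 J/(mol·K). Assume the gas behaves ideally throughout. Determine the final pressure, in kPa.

14.3 kPa

P₁ = nRT₁/V₁ = 0.806×8.314×489/34.0 = 96.4 kPa.
Isothermal: T stays 489 K; PV = const ⇒ V₂ = 229 L, P₂ = 14.3 kPa.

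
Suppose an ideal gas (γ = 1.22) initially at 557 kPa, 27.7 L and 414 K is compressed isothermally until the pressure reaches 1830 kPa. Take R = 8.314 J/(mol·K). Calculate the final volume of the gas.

Isothermal: T stays 414 K; PV = const ⇒ V₂ = 8.43 L, P₂ = 1830 kPa.

8.43 L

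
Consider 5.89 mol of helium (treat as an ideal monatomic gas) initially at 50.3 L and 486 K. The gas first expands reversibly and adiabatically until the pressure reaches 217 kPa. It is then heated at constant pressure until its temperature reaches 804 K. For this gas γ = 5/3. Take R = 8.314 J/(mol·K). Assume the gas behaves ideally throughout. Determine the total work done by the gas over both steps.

P₁ = nRT₁/V₁ = 5.89×8.314×486/50.3 = 473 kPa.
Step 1 — Adiabatic: T₂/T₁ = (P₂/P₁)^((γ−1)/γ) ⇒ T₂ = 486×(0.459)^0.400 = 356 K; V₂ = 80.3 L.
ΔU = nCvΔT = 5.89×12.5×(356−486) = -9560 J.
Q = 0 for an adiabatic process, so W = −ΔU = 9560 J.
State after step 1: P = 217 kPa, V = 80.3 L, T = 356 K.
Step 2 — Isobaric: P stays 217 kPa; V/T = const ⇒ T₂ = 804 K, V₂ = 181 L.
W = PΔV = 217×(181−80.3) kPa·L = 21900 J.
ΔU = nCvΔT = 5.89×12.5×(804−356) = 32900 J.
Q = ΔU + W = nCpΔT = 54900 J.
Net over both steps: W = 31500 J, Q = 54900 J, ΔU = 23400 J.

31500 J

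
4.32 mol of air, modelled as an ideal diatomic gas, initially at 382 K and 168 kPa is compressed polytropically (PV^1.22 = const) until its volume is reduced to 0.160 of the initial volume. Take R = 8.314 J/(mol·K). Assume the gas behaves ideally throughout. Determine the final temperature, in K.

V₁ = nRT₁/P₁ = 4.32×8.314×382/168 = 81.7 L.
Polytropic n=1.22: T₂ = T₁(V₁/V₂)^(n−1) = 382×(6.25)^0.22 = 572 K; P₂ = P₁(V₁/V₂)^n = 1570 kPa.

572 K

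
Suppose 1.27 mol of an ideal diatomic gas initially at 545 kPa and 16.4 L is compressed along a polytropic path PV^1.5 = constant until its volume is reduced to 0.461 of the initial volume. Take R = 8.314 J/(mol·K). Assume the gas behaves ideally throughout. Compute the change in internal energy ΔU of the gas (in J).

10600 J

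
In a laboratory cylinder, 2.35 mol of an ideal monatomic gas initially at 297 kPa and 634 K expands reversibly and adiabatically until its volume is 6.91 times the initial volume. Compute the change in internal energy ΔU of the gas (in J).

V₁ = nRT₁/P₁ = 2.35×8.314×634/297 = 41.7 L.
Adiabatic: TV^(γ−1) = const ⇒ T₂ = 634×(0.145)^0.667 = 175 K; PV^γ = const ⇒ P₂ = 11.8 kPa.
For an ideal gas ΔU = nCvΔT with Cv = (3/2)R = 12.5 J/(mol·K).
ΔU = 2.35×12.5×(175−634) = -13500 J.

-13500 J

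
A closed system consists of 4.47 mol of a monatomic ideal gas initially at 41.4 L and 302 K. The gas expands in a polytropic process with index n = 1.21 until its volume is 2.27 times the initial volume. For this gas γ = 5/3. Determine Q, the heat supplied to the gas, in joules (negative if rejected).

5790 J

P₁ = nRT₁/V₁ = 4.47×8.314×302/41.4 = 271 kPa.
Polytropic n=1.21: T₂ = T₁(V₁/V₂)^(n−1) = 302×(0.441)^0.21 = 254 K; P₂ = P₁(V₁/V₂)^n = 101 kPa.
W = (P₁V₁−P₂V₂)/(n−1) = (271×41.4−101×94.0)/0.21 = 8450 J.
ΔU = nCvΔT = 4.47×12.5×(254−302) = -2660 J.
Q = ΔU + W = 5790 J.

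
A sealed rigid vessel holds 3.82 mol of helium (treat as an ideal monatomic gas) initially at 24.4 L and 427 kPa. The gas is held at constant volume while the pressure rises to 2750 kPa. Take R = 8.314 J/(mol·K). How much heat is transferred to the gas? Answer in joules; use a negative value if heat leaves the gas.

85000 J

T₁ = P₁V₁/(nR) = 427×24.4/(3.82×8.314) = 328 K.
Isochoric: V stays 24.4 L; P/T = const ⇒ T₂ = 2110 K, P₂ = 2750 kPa.
W = 0 (no volume change).
ΔU = nCvΔT = 3.82×12.5×(2110−328) = 85000 J.
Q = ΔU = 85000 J.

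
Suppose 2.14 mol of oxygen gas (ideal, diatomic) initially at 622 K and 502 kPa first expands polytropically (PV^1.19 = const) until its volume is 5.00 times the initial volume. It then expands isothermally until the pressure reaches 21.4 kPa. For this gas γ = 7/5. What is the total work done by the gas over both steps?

V₁ = nRT₁/P₁ = 2.14×8.314×622/502 = 22.0 L.
Step 1 — Polytropic n=1.19: T₂ = T₁(V₁/V₂)^(n−1) = 622×(0.200)^0.19 = 458 K; P₂ = P₁(V₁/V₂)^n = 73.9 kPa.
W = (P₁V₁−P₂V₂)/(n−1) = (502×22.0−73.9×110)/0.19 = 15300 J.
ΔU = nCvΔT = 2.14×20.8×(458−622) = -7290 J.
Q = ΔU + W = 8060 J.
State after step 1: P = 73.9 kPa, V = 110 L, T = 458 K.
Step 2 — Isothermal: T stays 458 K; PV = const ⇒ V₂ = 381 L, P₂ = 21.4 kPa.
ΔU = 0 (ideal gas, T constant).
W = nRT ln(V₂/V₁) = 2.14×8.314×458×ln(3.46) = 10100 J.
Q = ΔU + W = 10100 J.
Net over both steps: W = 25500 J, Q = 18200 J, ΔU = -7290 J.

25500 J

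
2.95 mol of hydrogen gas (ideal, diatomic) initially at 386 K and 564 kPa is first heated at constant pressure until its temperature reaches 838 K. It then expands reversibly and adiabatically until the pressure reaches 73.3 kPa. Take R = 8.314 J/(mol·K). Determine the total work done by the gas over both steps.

33800 J

V₁ = nRT₁/P₁ = 2.95×8.314×386/564 = 16.8 L.
Step 1 — Isobaric: P stays 564 kPa; V/T = const ⇒ T₂ = 838 K, V₂ = 36.4 L.
W = PΔV = 564×(36.4−16.8) kPa·L = 11100 J.
ΔU = nCvΔT = 2.95×20.8×(838−386) = 27700 J.
Q = ΔU + W = nCpΔT = 38800 J.
State after step 1: P = 564 kPa, V = 36.4 L, T = 838 K.
Step 2 — Adiabatic: T₂/T₁ = (P₂/P₁)^((γ−1)/γ) ⇒ T₂ = 838×(0.130)^0.286 = 468 K; V₂ = 157 L.
ΔU = nCvΔT = 2.95×20.8×(468−838) = -22700 J.
Q = 0 for an adiabatic process, so W = −ΔU = 22700 J.
Net over both steps: W = 33800 J, Q = 38800 J, ΔU = 5020 J.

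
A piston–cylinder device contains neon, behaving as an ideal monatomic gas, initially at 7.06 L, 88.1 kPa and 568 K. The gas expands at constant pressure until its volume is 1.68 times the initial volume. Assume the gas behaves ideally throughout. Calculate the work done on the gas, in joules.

-423 J

n = P₁V₁/(RT₁) = 88.1×7.06/(8.314×568) = 0.132 mol.
Isobaric: P stays 88.1 kPa; V/T = const ⇒ T₂ = 954 K, V₂ = 11.9 L.
W = PΔV = 88.1×(11.9−7.06) kPa·L = 423 J.
Work done on the gas = −W_by = -423 J.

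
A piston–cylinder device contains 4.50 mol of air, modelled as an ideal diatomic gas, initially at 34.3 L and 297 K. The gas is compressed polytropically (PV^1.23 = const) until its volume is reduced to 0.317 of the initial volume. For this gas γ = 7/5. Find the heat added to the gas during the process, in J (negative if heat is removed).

-6210 J

P₁ = nRT₁/V₁ = 4.50×8.314×297/34.3 = 324 kPa.
Polytropic n=1.23: T₂ = T₁(V₁/V₂)^(n−1) = 297×(3.15)^0.23 = 387 K; P₂ = P₁(V₁/V₂)^n = 1330 kPa.
W = (P₁V₁−P₂V₂)/(n−1) = (324×34.3−1330×10.9)/0.23 = -14600 J.
ΔU = nCvΔT = 4.50×20.8×(387−297) = 8400 J.
Q = ΔU + W = -6210 J.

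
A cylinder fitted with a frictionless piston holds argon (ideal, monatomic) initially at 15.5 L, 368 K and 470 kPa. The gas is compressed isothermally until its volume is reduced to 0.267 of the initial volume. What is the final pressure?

1760 kPa

Isothermal: T stays 368 K; PV = const ⇒ V₂ = 4.14 L, P₂ = 1760 kPa.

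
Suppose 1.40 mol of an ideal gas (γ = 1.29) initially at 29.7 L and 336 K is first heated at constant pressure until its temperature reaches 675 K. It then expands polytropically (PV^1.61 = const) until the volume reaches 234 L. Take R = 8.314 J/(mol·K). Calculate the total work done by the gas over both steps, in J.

11200 J

P₁ = nRT₁/V₁ = 1.40×8.314×336/29.7 = 132 kPa.
Step 1 — Isobaric: P stays 132 kPa; V/T = const ⇒ T₂ = 675 K, V₂ = 59.7 L.
W = PΔV = 132×(59.7−29.7) kPa·L = 3950 J.
ΔU = nCvΔT = 1.40×28.7×(675−336) = 13600 J.
Q = ΔU + W = nCpΔT = 17600 J.
State after step 1: P = 132 kPa, V = 59.7 L, T = 675 K.
Step 2 — Polytropic n=1.61: T₂ = T₁(V₁/V₂)^(n−1) = 675×(0.255)^0.61 = 293 K; P₂ = P₁(V₁/V₂)^n = 14.6 kPa.
W = (P₁V₁−P₂V₂)/(n−1) = (132×59.7−14.6×234)/0.61 = 7280 J.
ΔU = nCvΔT = 1.40×28.7×(293−675) = -15300 J.
Q = ΔU + W = -8040 J.
Net over both steps: W = 11200 J, Q = 9510 J, ΔU = -1710 J.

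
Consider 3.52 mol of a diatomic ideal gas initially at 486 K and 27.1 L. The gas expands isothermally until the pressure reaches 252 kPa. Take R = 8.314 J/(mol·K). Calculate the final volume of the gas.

56.4 L

P₁ = nRT₁/V₁ = 3.52×8.314×486/27.1 = 525 kPa.
Isothermal: T stays 486 K; PV = const ⇒ V₂ = 56.4 L, P₂ = 252 kPa.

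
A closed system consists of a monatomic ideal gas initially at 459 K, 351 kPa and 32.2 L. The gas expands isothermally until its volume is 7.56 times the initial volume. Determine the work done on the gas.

-22900 J

n = P₁V₁/(RT₁) = 351×32.2/(8.314×459) = 2.96 mol.
Isothermal: T stays 459 K; PV = const ⇒ V₂ = 243 L, P₂ = 46.4 kPa.
W = nRT ln(V₂/V₁) = 2.96×8.314×459×ln(7.56) = 22900 J.
Work done on the gas = −W_by = -22900 J.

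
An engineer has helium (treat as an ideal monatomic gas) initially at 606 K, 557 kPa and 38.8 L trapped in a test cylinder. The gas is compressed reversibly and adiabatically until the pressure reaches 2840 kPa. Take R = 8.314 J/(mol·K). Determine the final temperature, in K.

1160 K

Adiabatic: T₂/T₁ = (P₂/P₁)^((γ−1)/γ) ⇒ T₂ = 606×(5.10)^0.400 = 1160 K; V₂ = 14.6 L.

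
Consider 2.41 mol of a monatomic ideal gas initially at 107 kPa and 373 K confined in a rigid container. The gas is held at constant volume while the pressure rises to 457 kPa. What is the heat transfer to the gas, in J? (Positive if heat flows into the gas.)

36700 J

V₁ = nRT₁/P₁ = 2.41×8.314×373/107 = 69.8 L.
Isochoric: V stays 69.8 L; P/T = const ⇒ T₂ = 1590 K, P₂ = 457 kPa.
W = 0 (no volume change).
ΔU = nCvΔT = 2.41×12.5×(1590−373) = 36700 J.
Q = ΔU = 36700 J.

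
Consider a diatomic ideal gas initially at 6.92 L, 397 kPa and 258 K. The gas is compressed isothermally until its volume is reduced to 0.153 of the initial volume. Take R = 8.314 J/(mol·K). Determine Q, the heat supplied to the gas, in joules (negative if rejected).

-5160 J

n = P₁V₁/(RT₁) = 397×6.92/(8.314×258) = 1.28 mol.
Isothermal: T stays 258 K; PV = const ⇒ V₂ = 1.06 L, P₂ = 2590 kPa.
ΔU = 0 (ideal gas, T constant).
W = nRT ln(V₂/V₁) = 1.28×8.314×258×ln(0.153) = -5160 J.
Q = ΔU + W = -5160 J.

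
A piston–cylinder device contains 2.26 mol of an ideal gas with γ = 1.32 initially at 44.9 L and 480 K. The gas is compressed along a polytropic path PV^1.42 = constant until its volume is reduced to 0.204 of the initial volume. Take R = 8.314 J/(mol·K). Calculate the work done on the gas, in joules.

P₁ = nRT₁/V₁ = 2.26×8.314×480/44.9 = 201 kPa.
Polytropic n=1.42: T₂ = T₁(V₁/V₂)^(n−1) = 480×(4.90)^0.42 = 936 K; P₂ = P₁(V₁/V₂)^n = 1920 kPa.
W = (P₁V₁−P₂V₂)/(n−1) = (201×44.9−1920×9.16)/0.42 = -20400 J.
Work done on the gas = −W_by = 20400 J.

20400 J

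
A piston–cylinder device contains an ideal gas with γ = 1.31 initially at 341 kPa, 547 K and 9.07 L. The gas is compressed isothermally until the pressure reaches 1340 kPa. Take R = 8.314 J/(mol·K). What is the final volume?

2.31 L

Isothermal: T stays 547 K; PV = const ⇒ V₂ = 2.31 L, P₂ = 1340 kPa.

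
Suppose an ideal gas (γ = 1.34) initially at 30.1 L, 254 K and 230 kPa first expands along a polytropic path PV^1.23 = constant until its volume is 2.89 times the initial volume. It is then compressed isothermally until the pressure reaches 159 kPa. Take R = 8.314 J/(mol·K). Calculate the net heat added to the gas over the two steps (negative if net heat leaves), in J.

n = P₁V₁/(RT₁) = 230×30.1/(8.314×254) = 3.28 mol.
Step 1 — Polytropic n=1.23: T₂ = T₁(V₁/V₂)^(n−1) = 254×(0.346)^0.23 = 199 K; P₂ = P₁(V₁/V₂)^n = 62.3 kPa.
W = (P₁V₁−P₂V₂)/(n−1) = (230×30.1−62.3×87.0)/0.23 = 6520 J.
ΔU = nCvΔT = 3.28×24.5×(199−254) = -4410 J.
Q = ΔU + W = 2110 J.
State after step 1: P = 62.3 kPa, V = 87.0 L, T = 199 K.
Step 2 — Isothermal: T stays 199 K; PV = const ⇒ V₂ = 34.1 L, P₂ = 159 kPa.
ΔU = 0 (ideal gas, T constant).
W = nRT ln(V₂/V₁) = 3.28×8.314×199×ln(0.392) = -5080 J.
Q = ΔU + W = -5080 J.
Net over both steps: W = 1440 J, Q = -2970 J, ΔU = -4410 J.

-2970 J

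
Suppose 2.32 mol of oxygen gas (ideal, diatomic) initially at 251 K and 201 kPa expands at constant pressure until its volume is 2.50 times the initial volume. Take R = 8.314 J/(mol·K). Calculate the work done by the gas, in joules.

7260 J

V₁ = nRT₁/P₁ = 2.32×8.314×251/201 = 24.1 L.
Isobaric: P stays 201 kPa; V/T = const ⇒ T₂ = 628 K, V₂ = 60.2 L.
W = PΔV = 201×(60.2−24.1) kPa·L = 7260 J.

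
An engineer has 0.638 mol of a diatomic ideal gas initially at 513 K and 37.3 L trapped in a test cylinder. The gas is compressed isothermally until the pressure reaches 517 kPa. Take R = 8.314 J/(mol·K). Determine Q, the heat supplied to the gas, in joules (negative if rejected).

-5330 J

P₁ = nRT₁/V₁ = 0.638×8.314×513/37.3 = 73.0 kPa.
Isothermal: T stays 513 K; PV = const ⇒ V₂ = 5.26 L, P₂ = 517 kPa.
ΔU = 0 (ideal gas, T constant).
W = nRT ln(V₂/V₁) = 0.638×8.314×513×ln(0.141) = -5330 J.
Q = ΔU + W = -5330 J.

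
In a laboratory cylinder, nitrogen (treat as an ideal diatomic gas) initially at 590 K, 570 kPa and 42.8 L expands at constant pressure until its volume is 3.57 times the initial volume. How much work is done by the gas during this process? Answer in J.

n = P₁V₁/(RT₁) = 570×42.8/(8.314×590) = 4.97 mol.
Isobaric: P stays 570 kPa; V/T = const ⇒ T₂ = 2110 K, V₂ = 153 L.
W = PΔV = 570×(153−42.8) kPa·L = 62700 J.

62700 J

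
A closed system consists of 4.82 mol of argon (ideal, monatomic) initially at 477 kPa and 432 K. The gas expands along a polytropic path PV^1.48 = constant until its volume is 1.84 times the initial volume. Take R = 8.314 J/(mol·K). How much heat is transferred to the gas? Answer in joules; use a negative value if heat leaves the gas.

V₁ = nRT₁/P₁ = 4.82×8.314×432/477 = 36.3 L.
Polytropic n=1.48: T₂ = T₁(V₁/V₂)^(n−1) = 432×(0.543)^0.48 = 322 K; P₂ = P₁(V₁/V₂)^n = 193 kPa.
W = (P₁V₁−P₂V₂)/(n−1) = (477×36.3−193×66.8)/0.48 = 9150 J.
ΔU = nCvΔT = 4.82×12.5×(322−432) = -6590 J.
Q = ΔU + W = 2560 J.

2560 J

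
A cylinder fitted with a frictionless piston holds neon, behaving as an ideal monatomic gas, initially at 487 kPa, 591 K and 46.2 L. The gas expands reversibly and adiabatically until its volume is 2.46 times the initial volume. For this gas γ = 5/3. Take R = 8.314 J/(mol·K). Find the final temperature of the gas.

Adiabatic: TV^(γ−1) = const ⇒ T₂ = 591×(0.407)^0.667 = 324 K; PV^γ = const ⇒ P₂ = 109 kPa.

324 K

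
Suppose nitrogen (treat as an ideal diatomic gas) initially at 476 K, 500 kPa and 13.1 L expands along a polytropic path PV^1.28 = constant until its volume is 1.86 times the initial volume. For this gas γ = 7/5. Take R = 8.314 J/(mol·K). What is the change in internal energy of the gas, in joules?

-2610 J

n = P₁V₁/(RT₁) = 500×13.1/(8.314×476) = 1.66 mol.
Polytropic n=1.28: T₂ = T₁(V₁/V₂)^(n−1) = 476×(0.538)^0.28 = 400 K; P₂ = P₁(V₁/V₂)^n = 226 kPa.
For an ideal gas ΔU = nCvΔT with Cv = (5/2)R = 20.8 J/(mol·K).
ΔU = 1.66×20.8×(400−476) = -2610 J.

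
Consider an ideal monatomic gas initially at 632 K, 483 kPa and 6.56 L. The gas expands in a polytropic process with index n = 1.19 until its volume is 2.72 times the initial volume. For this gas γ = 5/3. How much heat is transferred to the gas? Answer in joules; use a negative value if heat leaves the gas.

2060 J

n = P₁V₁/(RT₁) = 483×6.56/(8.314×632) = 0.603 mol.
Polytropic n=1.19: T₂ = T₁(V₁/V₂)^(n−1) = 632×(0.368)^0.19 = 523 K; P₂ = P₁(V₁/V₂)^n = 147 kPa.
W = (P₁V₁−P₂V₂)/(n−1) = (483×6.56−147×17.8)/0.19 = 2890 J.
ΔU = nCvΔT = 0.603×12.5×(523−632) = -823 J.
Q = ΔU + W = 2060 J.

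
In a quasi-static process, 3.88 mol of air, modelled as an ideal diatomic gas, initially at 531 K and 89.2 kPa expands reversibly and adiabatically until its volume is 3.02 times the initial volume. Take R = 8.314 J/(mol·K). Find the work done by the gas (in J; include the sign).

15300 J

V₁ = nRT₁/P₁ = 3.88×8.314×531/89.2 = 192 L.
Adiabatic: TV^(γ−1) = const ⇒ T₂ = 531×(0.331)^0.400 = 341 K; PV^γ = const ⇒ P₂ = 19.0 kPa.
ΔU = nCvΔT = 3.88×20.8×(341−531) = -15300 J.
Q = 0 for an adiabatic process, so W = −ΔU = 15300 J.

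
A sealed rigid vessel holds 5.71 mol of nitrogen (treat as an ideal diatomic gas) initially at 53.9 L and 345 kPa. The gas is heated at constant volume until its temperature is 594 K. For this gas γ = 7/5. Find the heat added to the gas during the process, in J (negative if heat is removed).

24000 J

T₁ = P₁V₁/(nR) = 345×53.9/(5.71×8.314) = 392 K.
Isochoric: V stays 53.9 L; P/T = const ⇒ T₂ = 594 K, P₂ = 523 kPa.
W = 0 (no volume change).
ΔU = nCvΔT = 5.71×20.8×(594−392) = 24000 J.
Q = ΔU = 24000 J.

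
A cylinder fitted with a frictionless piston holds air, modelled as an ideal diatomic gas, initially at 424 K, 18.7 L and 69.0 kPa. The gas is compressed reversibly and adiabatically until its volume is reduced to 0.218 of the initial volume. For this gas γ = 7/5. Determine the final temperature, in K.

Adiabatic: TV^(γ−1) = const ⇒ T₂ = 424×(4.59)^0.400 = 780 K; PV^γ = const ⇒ P₂ = 582 kPa.

780 K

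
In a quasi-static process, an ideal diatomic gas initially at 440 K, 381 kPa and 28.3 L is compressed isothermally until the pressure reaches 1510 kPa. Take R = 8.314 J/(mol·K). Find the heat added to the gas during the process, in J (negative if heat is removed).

-14800 J

n = P₁V₁/(RT₁) = 381×28.3/(8.314×440) = 2.95 mol.
Isothermal: T stays 440 K; PV = const ⇒ V₂ = 7.14 L, P₂ = 1510 kPa.
ΔU = 0 (ideal gas, T constant).
W = nRT ln(V₂/V₁) = 2.95×8.314×440×ln(0.252) = -14800 J.
Q = ΔU + W = -14800 J.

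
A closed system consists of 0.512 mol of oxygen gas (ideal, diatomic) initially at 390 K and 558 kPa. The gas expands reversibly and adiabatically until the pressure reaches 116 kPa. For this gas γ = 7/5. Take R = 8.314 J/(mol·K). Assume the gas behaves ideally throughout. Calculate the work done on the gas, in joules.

V₁ = nRT₁/P₁ = 0.512×8.314×390/558 = 2.98 L.
Adiabatic: T₂/T₁ = (P₂/P₁)^((γ−1)/γ) ⇒ T₂ = 390×(0.208)^0.286 = 249 K; V₂ = 9.14 L.
ΔU = nCvΔT = 0.512×20.8×(249−390) = -1500 J.
Q = 0 for an adiabatic process, so W = −ΔU = 1500 J.
Work done on the gas = −W_by = -1500 J.

-1500 J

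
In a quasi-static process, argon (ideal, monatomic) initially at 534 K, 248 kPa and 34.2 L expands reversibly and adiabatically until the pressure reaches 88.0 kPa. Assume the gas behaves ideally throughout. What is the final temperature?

Adiabatic: T₂/T₁ = (P₂/P₁)^((γ−1)/γ) ⇒ T₂ = 534×(0.355)^0.400 = 353 K; V₂ = 63.7 L.

353 K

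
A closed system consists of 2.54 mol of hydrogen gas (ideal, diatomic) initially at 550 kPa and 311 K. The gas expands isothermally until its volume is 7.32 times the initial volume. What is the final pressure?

75.1 kPa

V₁ = nRT₁/P₁ = 2.54×8.314×311/550 = 11.9 L.
Isothermal: T stays 311 K; PV = const ⇒ V₂ = 87.4 L, P₂ = 75.1 kPa.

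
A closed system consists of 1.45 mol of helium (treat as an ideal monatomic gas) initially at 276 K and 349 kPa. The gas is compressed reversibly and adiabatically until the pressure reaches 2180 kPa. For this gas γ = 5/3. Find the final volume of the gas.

3.18 L

V₁ = nRT₁/P₁ = 1.45×8.314×276/349 = 9.53 L.
Adiabatic: T₂/T₁ = (P₂/P₁)^((γ−1)/γ) ⇒ T₂ = 276×(6.25)^0.400 = 574 K; V₂ = 3.18 L.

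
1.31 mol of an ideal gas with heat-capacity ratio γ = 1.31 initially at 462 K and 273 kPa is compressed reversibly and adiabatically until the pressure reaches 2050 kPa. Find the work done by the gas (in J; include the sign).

-9920 J

V₁ = nRT₁/P₁ = 1.31×8.314×462/273 = 18.4 L.
Adiabatic: T₂/T₁ = (P₂/P₁)^((γ−1)/γ) ⇒ T₂ = 462×(7.51)^0.237 = 744 K; V₂ = 3.96 L.
ΔU = nCvΔT = 1.31×26.8×(744−462) = 9920 J.
Q = 0 for an adiabatic process, so W = −ΔU = -9920 J.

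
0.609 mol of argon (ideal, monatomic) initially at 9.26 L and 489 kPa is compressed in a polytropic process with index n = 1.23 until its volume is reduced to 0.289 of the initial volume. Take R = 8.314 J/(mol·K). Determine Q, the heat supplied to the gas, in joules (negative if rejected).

-4260 J

T₁ = P₁V₁/(nR) = 489×9.26/(0.609×8.314) = 894 K.
Polytropic n=1.23: T₂ = T₁(V₁/V₂)^(n−1) = 894×(3.46)^0.23 = 1190 K; P₂ = P₁(V₁/V₂)^n = 2250 kPa.
W = (P₁V₁−P₂V₂)/(n−1) = (489×9.26−2250×2.68)/0.23 = -6510 J.
ΔU = nCvΔT = 0.609×12.5×(1190−894) = 2240 J.
Q = ΔU + W = -4260 J.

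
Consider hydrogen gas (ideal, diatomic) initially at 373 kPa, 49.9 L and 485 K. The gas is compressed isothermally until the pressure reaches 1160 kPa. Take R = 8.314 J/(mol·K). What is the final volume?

16.0 L

Isothermal: T stays 485 K; PV = const ⇒ V₂ = 16.0 L, P₂ = 1160 kPa.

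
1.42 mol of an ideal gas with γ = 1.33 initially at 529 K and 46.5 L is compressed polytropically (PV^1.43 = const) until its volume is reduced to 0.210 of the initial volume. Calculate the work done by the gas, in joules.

P₁ = nRT₁/V₁ = 1.42×8.314×529/46.5 = 134 kPa.
Polytropic n=1.43: T₂ = T₁(V₁/V₂)^(n−1) = 529×(4.76)^0.43 = 1030 K; P₂ = P₁(V₁/V₂)^n = 1250 kPa.
W = (P₁V₁−P₂V₂)/(n−1) = (134×46.5−1250×9.76)/0.43 = -13900 J.

-13900 J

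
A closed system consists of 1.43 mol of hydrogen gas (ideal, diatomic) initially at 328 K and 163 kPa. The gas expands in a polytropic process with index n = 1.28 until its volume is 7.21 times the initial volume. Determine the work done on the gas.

-5920 J

V₁ = nRT₁/P₁ = 1.43×8.314×328/163 = 23.9 L.
Polytropic n=1.28: T₂ = T₁(V₁/V₂)^(n−1) = 328×(0.139)^0.28 = 189 K; P₂ = P₁(V₁/V₂)^n = 13.0 kPa.
W = (P₁V₁−P₂V₂)/(n−1) = (163×23.9−13.0×172)/0.28 = 5920 J.
Work done on the gas = −W_by = -5920 J.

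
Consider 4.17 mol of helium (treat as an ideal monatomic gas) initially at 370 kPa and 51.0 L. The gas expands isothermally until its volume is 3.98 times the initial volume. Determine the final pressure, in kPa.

T₁ = P₁V₁/(nR) = 370×51.0/(4.17×8.314) = 544 K.
Isothermal: T stays 544 K; PV = const ⇒ V₂ = 203 L, P₂ = 93.0 kPa.

93.0 kPa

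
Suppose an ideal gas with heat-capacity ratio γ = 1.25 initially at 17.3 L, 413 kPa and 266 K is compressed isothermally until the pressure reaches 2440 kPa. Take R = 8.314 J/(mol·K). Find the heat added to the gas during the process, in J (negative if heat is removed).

n = P₁V₁/(RT₁) = 413×17.3/(8.314×266) = 3.23 mol.
Isothermal: T stays 266 K; PV = const ⇒ V₂ = 2.93 L, P₂ = 2440 kPa.
ΔU = 0 (ideal gas, T constant).
W = nRT ln(V₂/V₁) = 3.23×8.314×266×ln(0.169) = -12700 J.
Q = ΔU + W = -12700 J.

-12700 J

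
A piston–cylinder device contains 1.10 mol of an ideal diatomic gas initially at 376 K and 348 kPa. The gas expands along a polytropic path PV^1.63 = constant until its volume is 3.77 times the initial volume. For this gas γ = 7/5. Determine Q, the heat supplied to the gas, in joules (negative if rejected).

V₁ = nRT₁/P₁ = 1.10×8.314×376/348 = 9.88 L.
Polytropic n=1.63: T₂ = T₁(V₁/V₂)^(n−1) = 376×(0.265)^0.63 = 163 K; P₂ = P₁(V₁/V₂)^n = 40.0 kPa.
W = (P₁V₁−P₂V₂)/(n−1) = (348×9.88−40.0×37.3)/0.63 = 3090 J.
ΔU = nCvΔT = 1.10×20.8×(163−376) = -4870 J.
Q = ΔU + W = -1780 J.

-1780 J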